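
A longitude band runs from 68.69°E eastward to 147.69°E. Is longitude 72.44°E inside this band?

Yes

Band width going east from +68.69° to +147.69°: ((147.69 − 68.69) mod 360) = 79.00°.
Offset of +72.44° east of the west edge: ((72.44 − 68.69) mod 360) = 3.75°.
3.75° ≤ 79.00° ⇒ inside.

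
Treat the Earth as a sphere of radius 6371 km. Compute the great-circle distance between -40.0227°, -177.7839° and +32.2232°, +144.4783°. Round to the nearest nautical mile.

4818 nmi

Δλ = 144.4783 − -177.7839 = 322.2622°; wrapped into (−180°, 180°]: -37.7378°.
Δφ = 32.2232 − -40.0227 = 72.2459°.
a = sin²(Δφ/2) + cos φ₁ · cos φ₂ · sin²(Δλ/2) = 0.415291.
c = 2·atan2(√a, √(1−a)) = 1.40056 rad → d = 6371·c ≈ 8922.96 km ≈ 4818.01 nmi.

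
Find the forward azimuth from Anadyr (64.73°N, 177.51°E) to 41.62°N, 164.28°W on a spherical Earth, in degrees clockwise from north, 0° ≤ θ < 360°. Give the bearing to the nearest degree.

147°

Δλ = -164.28 − 177.51 = -341.79°; wrapped into (−180°, 180°]: 18.21°.
θ = atan2( sin Δλ · cos φ₂ , cos φ₁ · sin φ₂ − sin φ₁ · cos φ₂ · cos Δλ )
  = atan2(0.23362, -0.35864) = 146.920° → normalised to [0°, 360°): 146.920°.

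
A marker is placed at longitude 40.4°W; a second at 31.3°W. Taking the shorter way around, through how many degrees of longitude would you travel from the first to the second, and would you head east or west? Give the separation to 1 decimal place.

Raw difference: -31.3 − -40.4 = 9.1°.
Normalise into (−180°, 180°]: 9.1° stays 9.1°.
Positive ⇒ the second point lies to the east; separation 9.1°.

9.1° east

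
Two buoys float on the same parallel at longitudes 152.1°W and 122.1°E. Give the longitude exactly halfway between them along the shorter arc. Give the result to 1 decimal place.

165.0°E

Signed shortest Δλ from -152.1° to +122.1° is -85.8°.
Midpoint longitude = -152.1° + (-85.8°)/2 = -152.1° − 42.9° = -195.0°.
Normalise into (−180°, 180°]: +165.0°.
(The naïve average (-152.1 + +122.1)/2 = -15.0° is on the wrong side of the globe.)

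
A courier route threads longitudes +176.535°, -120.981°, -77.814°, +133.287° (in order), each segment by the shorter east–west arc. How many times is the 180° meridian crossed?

Leg 1: +176.535° → -120.981°, shortest Δλ = 62.484° (east) — crosses 180°.
Leg 2: -120.981° → -77.814°, shortest Δλ = 43.167° (east) — does not cross 180°.
Leg 3: -77.814° → +133.287°, shortest Δλ = -148.899° (west) — crosses 180°.
Total crossings: 2.

2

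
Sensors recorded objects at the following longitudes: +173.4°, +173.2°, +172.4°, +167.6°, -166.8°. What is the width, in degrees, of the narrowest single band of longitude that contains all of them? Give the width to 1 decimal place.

Sort the longitudes: -166.8°, +167.6°, +172.4°, +173.2°, +173.4°.
Eastward gaps between consecutive values (wrapping around): 334.4°, 4.8°, 0.8°, 0.2°, 19.8°.
Largest gap = 334.4° ⇒ minimal covering band is its complement: 360° − 334.4° = 25.6°.
Band runs from +167.6° eastward to -166.8°, crossing the antimeridian.

25.6°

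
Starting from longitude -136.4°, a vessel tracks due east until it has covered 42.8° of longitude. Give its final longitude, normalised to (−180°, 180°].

Start at -136.4°; shift +42.8° → -93.6°.
-93.6° already lies in (−180°, 180°].

-93.6°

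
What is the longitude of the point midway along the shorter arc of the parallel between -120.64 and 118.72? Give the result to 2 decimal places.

Signed shortest Δλ from -120.64° to +118.72° is -120.64°.
Midpoint longitude = -120.64° + (-120.64°)/2 = -120.64° − 60.32° = -180.96°.
Normalise into (−180°, 180°]: +179.04°.
(The naïve average (-120.64 + +118.72)/2 = -0.96° is on the wrong side of the globe.)

+179.04°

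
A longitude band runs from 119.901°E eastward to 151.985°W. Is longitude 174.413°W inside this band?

Yes

Band width going east from +119.901° to -151.985°: ((-151.985 − 119.901) mod 360) = 88.114°.
Offset of -174.413° east of the west edge: ((-174.413 − 119.901) mod 360) = 65.686°.
65.686° ≤ 88.114° ⇒ inside.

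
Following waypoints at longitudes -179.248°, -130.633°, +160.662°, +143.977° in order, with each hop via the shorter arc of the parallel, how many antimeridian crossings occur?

Leg 1: -179.248° → -130.633°, shortest Δλ = 48.615° (east) — does not cross 180°.
Leg 2: -130.633° → +160.662°, shortest Δλ = -68.705° (west) — crosses 180°.
Leg 3: +160.662° → +143.977°, shortest Δλ = -16.685° (west) — does not cross 180°.
Total crossings: 1.

1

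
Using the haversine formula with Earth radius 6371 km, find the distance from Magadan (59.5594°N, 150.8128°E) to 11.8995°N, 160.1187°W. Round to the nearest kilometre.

Δλ = -160.1187 − 150.8128 = -310.9315°; wrapped into (−180°, 180°]: 49.0685°.
Δφ = 11.8995 − 59.5594 = -47.6599°.
a = sin²(Δφ/2) + cos φ₁ · cos φ₂ · sin²(Δλ/2) = 0.248714.
c = 2·atan2(√a, √(1−a)) = 1.04423 rad → d = 6371·c ≈ 6652.76 km.

6653 km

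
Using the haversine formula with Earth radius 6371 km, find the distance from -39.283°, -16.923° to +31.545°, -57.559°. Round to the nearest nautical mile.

Δλ = -57.559 − -16.923 = -40.636°.
Δφ = 31.545 − -39.283 = 70.828°.
a = sin²(Δφ/2) + cos φ₁ · cos φ₂ · sin²(Δλ/2) = 0.415331.
c = 2·atan2(√a, √(1−a)) = 1.40064 rad → d = 6371·c ≈ 8923.46 km ≈ 4818.28 nmi.

4818 nmi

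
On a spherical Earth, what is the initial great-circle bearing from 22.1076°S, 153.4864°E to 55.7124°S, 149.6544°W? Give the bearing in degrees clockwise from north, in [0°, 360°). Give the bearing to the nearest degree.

Δλ = -149.6544 − 153.4864 = -303.1408°; wrapped into (−180°, 180°]: 56.8592°.
θ = atan2( sin Δλ · cos φ₂ , cos φ₁ · sin φ₂ − sin φ₁ · cos φ₂ · cos Δλ )
  = atan2(0.47171, -0.64957) = 144.013° → normalised to [0°, 360°): 144.013°.

144°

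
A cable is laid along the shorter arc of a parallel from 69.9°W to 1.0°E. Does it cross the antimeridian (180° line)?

Signed shortest Δλ = ((1.0 − -69.9 + 180) mod 360) − 180 = 70.9°.
Going east by 70.9° from -69.9° reaches +1.0° without touching 180°.

No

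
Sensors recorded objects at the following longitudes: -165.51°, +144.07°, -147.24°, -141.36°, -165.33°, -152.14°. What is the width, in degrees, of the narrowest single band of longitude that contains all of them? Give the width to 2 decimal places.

74.57°

Sort the longitudes: -165.51°, -165.33°, -152.14°, -147.24°, -141.36°, +144.07°.
Eastward gaps between consecutive values (wrapping around): 0.18°, 13.19°, 4.90°, 5.88°, 285.43°, 50.42°.
Largest gap = 285.43° ⇒ minimal covering band is its complement: 360° − 285.43° = 74.57°.
Band runs from +144.07° eastward to -141.36°, crossing the antimeridian.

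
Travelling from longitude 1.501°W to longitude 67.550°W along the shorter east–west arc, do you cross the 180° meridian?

No

Signed shortest Δλ = ((-67.550 − -1.501 + 180) mod 360) − 180 = -66.049°.
Going west by 66.049° from -1.501° reaches -67.550° without touching 180°.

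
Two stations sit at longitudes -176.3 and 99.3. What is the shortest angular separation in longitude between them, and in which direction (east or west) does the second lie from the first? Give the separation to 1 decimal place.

Raw difference: 99.3 − -176.3 = 275.6°.
Normalise into (−180°, 180°]: 275.6° − 360° = -84.4°.
Negative ⇒ the second point lies to the west; separation 84.4°.

84.4° west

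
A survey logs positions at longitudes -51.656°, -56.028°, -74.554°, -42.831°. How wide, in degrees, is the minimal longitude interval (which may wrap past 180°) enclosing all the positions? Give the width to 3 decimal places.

Sort the longitudes: -74.554°, -56.028°, -51.656°, -42.831°.
Eastward gaps between consecutive values (wrapping around): 18.526°, 4.372°, 8.825°, 328.277°.
Largest gap = 328.277° ⇒ minimal covering band is its complement: 360° − 328.277° = 31.723°.
Band runs from -74.554° eastward to -42.831°.

31.723°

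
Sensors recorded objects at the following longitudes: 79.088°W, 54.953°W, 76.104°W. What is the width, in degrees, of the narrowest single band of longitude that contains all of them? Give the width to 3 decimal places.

24.135°

Sort the longitudes: -79.088°, -76.104°, -54.953°.
Eastward gaps between consecutive values (wrapping around): 2.984°, 21.151°, 335.865°.
Largest gap = 335.865° ⇒ minimal covering band is its complement: 360° − 335.865° = 24.135°.
Band runs from -79.088° eastward to -54.953°.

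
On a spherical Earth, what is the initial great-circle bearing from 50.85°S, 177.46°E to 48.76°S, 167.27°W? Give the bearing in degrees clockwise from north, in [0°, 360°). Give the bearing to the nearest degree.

84°

Δλ = -167.27 − 177.46 = -344.73°; wrapped into (−180°, 180°]: 15.27°.
θ = atan2( sin Δλ · cos φ₂ , cos φ₁ · sin φ₂ − sin φ₁ · cos φ₂ · cos Δλ )
  = atan2(0.17362, 0.01842) = 83.943° → normalised to [0°, 360°): 83.943°.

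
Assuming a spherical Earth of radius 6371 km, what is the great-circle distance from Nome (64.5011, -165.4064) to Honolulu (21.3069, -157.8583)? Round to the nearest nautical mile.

2611 nmi

Δλ = -157.8583 − -165.4064 = 7.5481°.
Δφ = 21.3069 − 64.5011 = -43.1942°.
a = sin²(Δφ/2) + cos φ₁ · cos φ₂ · sin²(Δλ/2) = 0.137219.
c = 2·atan2(√a, √(1−a)) = 0.75894 rad → d = 6371·c ≈ 4835.24 km ≈ 2610.82 nmi.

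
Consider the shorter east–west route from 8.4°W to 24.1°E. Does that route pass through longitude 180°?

Signed shortest Δλ = ((24.1 − -8.4 + 180) mod 360) − 180 = 32.5°.
Going east by 32.5° from -8.4° reaches +24.1° without touching 180°.

No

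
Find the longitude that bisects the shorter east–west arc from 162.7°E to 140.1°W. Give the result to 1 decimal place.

Signed shortest Δλ from +162.7° to -140.1° is +57.2°.
Midpoint longitude = +162.7° + (+57.2°)/2 = +162.7° + 28.6° = +191.3°.
Normalise into (−180°, 180°]: -168.7°.
(The naïve average (+162.7 + -140.1)/2 = 11.3° is on the wrong side of the globe.)

168.7°W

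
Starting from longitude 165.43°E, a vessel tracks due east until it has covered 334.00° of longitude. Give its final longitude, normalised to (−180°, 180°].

139.43°E

Start at +165.43°; shift +334.00° → +499.43°.
+499.43° lies outside (−180°, 180°]; subtract 360° → +139.43°.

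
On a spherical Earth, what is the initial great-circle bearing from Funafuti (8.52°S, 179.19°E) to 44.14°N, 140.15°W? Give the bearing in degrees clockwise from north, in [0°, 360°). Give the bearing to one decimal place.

Δλ = -140.15 − 179.19 = -319.34°; wrapped into (−180°, 180°]: 40.66°.
θ = atan2( sin Δλ · cos φ₂ , cos φ₁ · sin φ₂ − sin φ₁ · cos φ₂ · cos Δλ )
  = atan2(0.46759, 0.76938) = 31.289° → normalised to [0°, 360°): 31.289°.

31.3°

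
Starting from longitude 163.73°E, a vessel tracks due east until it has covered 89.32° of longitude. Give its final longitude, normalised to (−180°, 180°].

Start at +163.73°; shift +89.32° → +253.05°.
+253.05° lies outside (−180°, 180°]; subtract 360° → -106.95°.

106.95°W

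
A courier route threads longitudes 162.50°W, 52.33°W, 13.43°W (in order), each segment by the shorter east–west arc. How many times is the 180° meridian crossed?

Leg 1: -162.50° → -52.33°, shortest Δλ = 110.17° (east) — does not cross 180°.
Leg 2: -52.33° → -13.43°, shortest Δλ = 38.9° (east) — does not cross 180°.
Total crossings: 0.

0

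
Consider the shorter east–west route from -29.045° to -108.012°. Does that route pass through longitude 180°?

Signed shortest Δλ = ((-108.012 − -29.045 + 180) mod 360) − 180 = -78.967°.
Going west by 78.967° from -29.045° reaches -108.012° without touching 180°.

No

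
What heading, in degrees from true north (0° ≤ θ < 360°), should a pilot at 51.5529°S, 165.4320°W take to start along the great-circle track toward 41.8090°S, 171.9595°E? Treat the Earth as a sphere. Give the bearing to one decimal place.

293.5°

Δλ = 171.9595 − -165.4320 = 337.3915°; wrapped into (−180°, 180°]: -22.6085°.
θ = atan2( sin Δλ · cos φ₂ , cos φ₁ · sin φ₂ − sin φ₁ · cos φ₂ · cos Δλ )
  = atan2(-0.28654, 0.12438) = -66.535° → normalised to [0°, 360°): 293.465°.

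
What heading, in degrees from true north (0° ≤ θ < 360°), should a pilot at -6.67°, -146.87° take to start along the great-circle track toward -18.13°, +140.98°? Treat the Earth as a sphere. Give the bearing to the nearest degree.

Δλ = 140.98 − -146.87 = 287.85°; wrapped into (−180°, 180°]: -72.15°.
θ = atan2( sin Δλ · cos φ₂ , cos φ₁ · sin φ₂ − sin φ₁ · cos φ₂ · cos Δλ )
  = atan2(-0.90461, -0.27523) = -106.923° → normalised to [0°, 360°): 253.077°.

253°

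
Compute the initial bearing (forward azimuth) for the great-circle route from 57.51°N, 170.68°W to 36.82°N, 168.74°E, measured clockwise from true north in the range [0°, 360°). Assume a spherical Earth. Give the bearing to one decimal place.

222.2°

Δλ = 168.74 − -170.68 = 339.42°; wrapped into (−180°, 180°]: -20.58°.
θ = atan2( sin Δλ · cos φ₂ , cos φ₁ · sin φ₂ − sin φ₁ · cos φ₂ · cos Δλ )
  = atan2(-0.28140, -0.31022) = -137.789° → normalised to [0°, 360°): 222.211°.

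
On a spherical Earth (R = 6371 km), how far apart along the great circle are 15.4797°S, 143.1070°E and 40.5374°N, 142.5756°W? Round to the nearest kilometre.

Δλ = -142.5756 − 143.1070 = -285.6826°; wrapped into (−180°, 180°]: 74.3174°.
Δφ = 40.5374 − -15.4797 = 56.0171°.
a = sin²(Δφ/2) + cos φ₁ · cos φ₂ · sin²(Δλ/2) = 0.487745.
c = 2·atan2(√a, √(1−a)) = 1.54628 rad → d = 6371·c ≈ 9851.38 km.

9851 km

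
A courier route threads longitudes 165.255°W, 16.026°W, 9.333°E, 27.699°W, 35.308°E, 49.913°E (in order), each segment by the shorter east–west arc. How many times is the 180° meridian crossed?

Leg 1: -165.255° → -16.026°, shortest Δλ = 149.229° (east) — does not cross 180°.
Leg 2: -16.026° → +9.333°, shortest Δλ = 25.359° (east) — does not cross 180°.
Leg 3: +9.333° → -27.699°, shortest Δλ = -37.032° (west) — does not cross 180°.
Leg 4: -27.699° → +35.308°, shortest Δλ = 63.007° (east) — does not cross 180°.
Leg 5: +35.308° → +49.913°, shortest Δλ = 14.605° (east) — does not cross 180°.
Total crossings: 0.

0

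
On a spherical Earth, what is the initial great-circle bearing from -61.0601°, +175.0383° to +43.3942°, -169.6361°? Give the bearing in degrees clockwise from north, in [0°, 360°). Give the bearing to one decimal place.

Δλ = -169.6361 − 175.0383 = -344.6744°; wrapped into (−180°, 180°]: 15.3256°.
θ = atan2( sin Δλ · cos φ₂ , cos φ₁ · sin φ₂ − sin φ₁ · cos φ₂ · cos Δλ )
  = atan2(0.19205, 0.94573) = 11.479° → normalised to [0°, 360°): 11.479°.

11.5°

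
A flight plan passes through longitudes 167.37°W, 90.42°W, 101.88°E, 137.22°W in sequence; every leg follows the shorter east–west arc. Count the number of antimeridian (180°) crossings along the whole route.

Leg 1: -167.37° → -90.42°, shortest Δλ = 76.95° (east) — does not cross 180°.
Leg 2: -90.42° → +101.88°, shortest Δλ = -167.7° (west) — crosses 180°.
Leg 3: +101.88° → -137.22°, shortest Δλ = 120.9° (east) — crosses 180°.
Total crossings: 2.

2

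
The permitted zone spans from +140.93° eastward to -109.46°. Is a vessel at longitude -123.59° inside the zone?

Band width going east from +140.93° to -109.46°: ((-109.46 − 140.93) mod 360) = 109.61°.
Offset of -123.59° east of the west edge: ((-123.59 − 140.93) mod 360) = 95.48°.
95.48° ≤ 109.61° ⇒ inside.

Yes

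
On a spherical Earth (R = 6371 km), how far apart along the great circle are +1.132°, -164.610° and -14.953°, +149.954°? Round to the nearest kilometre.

Δλ = 149.954 − -164.610 = 314.564°; wrapped into (−180°, 180°]: -45.436°.
Δφ = -14.953 − 1.132 = -16.085°.
a = sin²(Δφ/2) + cos φ₁ · cos φ₂ · sin²(Δλ/2) = 0.163643.
c = 2·atan2(√a, √(1−a)) = 0.83293 rad → d = 6371·c ≈ 5306.57 km.

5307 km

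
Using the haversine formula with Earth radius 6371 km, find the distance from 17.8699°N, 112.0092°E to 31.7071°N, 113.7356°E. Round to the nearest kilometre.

1548 km

Δλ = 113.7356 − 112.0092 = 1.7264°.
Δφ = 31.7071 − 17.8699 = 13.8372°.
a = sin²(Δφ/2) + cos φ₁ · cos φ₂ · sin²(Δλ/2) = 0.014694.
c = 2·atan2(√a, √(1−a)) = 0.24304 rad → d = 6371·c ≈ 1548.39 km.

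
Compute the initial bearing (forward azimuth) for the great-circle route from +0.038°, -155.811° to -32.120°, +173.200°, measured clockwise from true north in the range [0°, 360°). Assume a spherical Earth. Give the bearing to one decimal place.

Δλ = 173.200 − -155.811 = 329.011°; wrapped into (−180°, 180°]: -30.989°.
θ = atan2( sin Δλ · cos φ₂ , cos φ₁ · sin φ₂ − sin φ₁ · cos φ₂ · cos Δλ )
  = atan2(-0.43607, -0.53218) = -140.669° → normalised to [0°, 360°): 219.331°.

219.3°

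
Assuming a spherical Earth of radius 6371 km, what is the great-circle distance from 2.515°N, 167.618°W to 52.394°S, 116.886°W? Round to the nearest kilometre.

Δλ = -116.886 − -167.618 = 50.732°.
Δφ = -52.394 − 2.515 = -54.909°.
a = sin²(Δφ/2) + cos φ₁ · cos φ₂ · sin²(Δλ/2) = 0.324446.
c = 2·atan2(√a, √(1−a)) = 1.21204 rad → d = 6371·c ≈ 7721.92 km.

7722 km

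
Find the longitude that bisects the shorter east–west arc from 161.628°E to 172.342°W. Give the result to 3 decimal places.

Signed shortest Δλ from +161.628° to -172.342° is +26.030°.
Midpoint longitude = +161.628° + (+26.030°)/2 = +161.628° + 13.015° = +174.643°.
(The naïve average (+161.628 + -172.342)/2 = -5.357° is on the wrong side of the globe.)

174.643°E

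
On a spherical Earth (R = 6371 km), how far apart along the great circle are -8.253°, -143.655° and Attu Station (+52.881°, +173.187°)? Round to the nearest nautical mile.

Δλ = 173.187 − -143.655 = 316.842°; wrapped into (−180°, 180°]: -43.158°.
Δφ = 52.881 − -8.253 = 61.134°.
a = sin²(Δφ/2) + cos φ₁ · cos φ₂ · sin²(Δλ/2) = 0.339402.
c = 2·atan2(√a, √(1−a)) = 1.24380 rad → d = 6371·c ≈ 7924.27 km ≈ 4278.77 nmi.

4279 nmi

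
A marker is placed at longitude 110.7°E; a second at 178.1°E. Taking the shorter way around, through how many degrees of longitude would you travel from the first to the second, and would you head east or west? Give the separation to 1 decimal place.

Raw difference: 178.1 − 110.7 = 67.4°.
Normalise into (−180°, 180°]: 67.4° stays 67.4°.
Positive ⇒ the second point lies to the east; separation 67.4°.

67.4° east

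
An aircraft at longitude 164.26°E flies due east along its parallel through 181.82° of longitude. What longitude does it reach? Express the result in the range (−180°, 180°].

13.92°W

Start at +164.26°; shift +181.82° → +346.08°.
+346.08° lies outside (−180°, 180°]; subtract 360° → -13.92°.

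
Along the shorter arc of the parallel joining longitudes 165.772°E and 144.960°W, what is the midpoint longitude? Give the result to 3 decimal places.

Signed shortest Δλ from +165.772° to -144.960° is +49.268°.
Midpoint longitude = +165.772° + (+49.268°)/2 = +165.772° + 24.634° = +190.406°.
Normalise into (−180°, 180°]: -169.594°.
(The naïve average (+165.772 + -144.960)/2 = 10.406° is on the wrong side of the globe.)

169.594°W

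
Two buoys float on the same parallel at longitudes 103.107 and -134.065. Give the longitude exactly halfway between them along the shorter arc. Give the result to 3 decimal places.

Signed shortest Δλ from +103.107° to -134.065° is +122.828°.
Midpoint longitude = +103.107° + (+122.828°)/2 = +103.107° + 61.414° = +164.521°.
(The naïve average (+103.107 + -134.065)/2 = -15.479° is on the wrong side of the globe.)

+164.521°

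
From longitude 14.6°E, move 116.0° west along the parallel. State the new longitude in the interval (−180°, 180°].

101.4°W

Start at +14.6°; shift −116.0° → -101.4°.
-101.4° already lies in (−180°, 180°].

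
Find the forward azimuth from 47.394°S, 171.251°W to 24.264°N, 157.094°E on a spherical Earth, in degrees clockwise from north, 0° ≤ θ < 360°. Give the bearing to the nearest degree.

331°

Δλ = 157.094 − -171.251 = 328.345°; wrapped into (−180°, 180°]: -31.655°.
θ = atan2( sin Δλ · cos φ₂ , cos φ₁ · sin φ₂ − sin φ₁ · cos φ₂ · cos Δλ )
  = atan2(-0.47844, 0.84937) = -29.392° → normalised to [0°, 360°): 330.608°.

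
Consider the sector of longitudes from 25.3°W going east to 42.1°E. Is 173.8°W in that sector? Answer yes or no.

Band width going east from -25.3° to +42.1°: ((42.1 − -25.3) mod 360) = 67.4°.
Offset of -173.8° east of the west edge: ((-173.8 − -25.3) mod 360) = 211.5°.
211.5° > 67.4° ⇒ outside.

No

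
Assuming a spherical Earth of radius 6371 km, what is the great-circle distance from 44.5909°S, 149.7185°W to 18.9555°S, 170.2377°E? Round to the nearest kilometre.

4665 km

Δλ = 170.2377 − -149.7185 = 319.9562°; wrapped into (−180°, 180°]: -40.0438°.
Δφ = -18.9555 − -44.5909 = 25.6354°.
a = sin²(Δφ/2) + cos φ₁ · cos φ₂ · sin²(Δλ/2) = 0.128170.
c = 2·atan2(√a, √(1−a)) = 0.73227 rad → d = 6371·c ≈ 4665.27 km.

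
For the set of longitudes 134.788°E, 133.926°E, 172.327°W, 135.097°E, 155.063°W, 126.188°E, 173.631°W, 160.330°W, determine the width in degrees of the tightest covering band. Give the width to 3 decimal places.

78.749°

Sort the longitudes: -173.631°, -172.327°, -160.330°, -155.063°, +126.188°, +133.926°, +134.788°, +135.097°.
Eastward gaps between consecutive values (wrapping around): 1.304°, 11.997°, 5.267°, 281.251°, 7.738°, 0.862°, 0.309°, 51.272°.
Largest gap = 281.251° ⇒ minimal covering band is its complement: 360° − 281.251° = 78.749°.
Band runs from +126.188° eastward to -155.063°, crossing the antimeridian.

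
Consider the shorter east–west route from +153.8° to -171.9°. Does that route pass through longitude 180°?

Naïve |-171.9 − 153.8| = 325.7° > 180°, so the shorter arc goes the other way round — across 180°.
Signed shortest Δλ = ((-171.9 − 153.8 + 180) mod 360) − 180 = 34.3°.
Going east by 34.3° from +153.8° passes through 180° before reaching -171.9°.

Yes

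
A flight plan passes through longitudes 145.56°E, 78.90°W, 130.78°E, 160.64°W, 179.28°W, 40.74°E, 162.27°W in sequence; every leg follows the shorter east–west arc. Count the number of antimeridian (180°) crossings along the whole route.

5

Leg 1: +145.56° → -78.90°, shortest Δλ = 135.54° (east) — crosses 180°.
Leg 2: -78.90° → +130.78°, shortest Δλ = -150.32° (west) — crosses 180°.
Leg 3: +130.78° → -160.64°, shortest Δλ = 68.58° (east) — crosses 180°.
Leg 4: -160.64° → -179.28°, shortest Δλ = -18.64° (west) — does not cross 180°.
Leg 5: -179.28° → +40.74°, shortest Δλ = -139.98° (west) — crosses 180°.
Leg 6: +40.74° → -162.27°, shortest Δλ = 156.99° (east) — crosses 180°.
Total crossings: 5.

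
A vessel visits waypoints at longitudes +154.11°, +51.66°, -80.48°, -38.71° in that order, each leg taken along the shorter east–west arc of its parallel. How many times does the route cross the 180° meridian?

0

Leg 1: +154.11° → +51.66°, shortest Δλ = -102.45° (west) — does not cross 180°.
Leg 2: +51.66° → -80.48°, shortest Δλ = -132.14° (west) — does not cross 180°.
Leg 3: -80.48° → -38.71°, shortest Δλ = 41.77° (east) — does not cross 180°.
Total crossings: 0.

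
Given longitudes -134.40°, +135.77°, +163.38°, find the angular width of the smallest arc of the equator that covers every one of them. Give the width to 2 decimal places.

Sort the longitudes: -134.40°, +135.77°, +163.38°.
Eastward gaps between consecutive values (wrapping around): 270.17°, 27.61°, 62.22°.
Largest gap = 270.17° ⇒ minimal covering band is its complement: 360° − 270.17° = 89.83°.
Band runs from +135.77° eastward to -134.40°, crossing the antimeridian.

89.83°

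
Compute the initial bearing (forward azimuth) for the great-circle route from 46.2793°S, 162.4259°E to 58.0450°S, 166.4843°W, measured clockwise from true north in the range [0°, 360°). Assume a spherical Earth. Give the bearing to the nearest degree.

133°

Δλ = -166.4843 − 162.4259 = -328.9102°; wrapped into (−180°, 180°]: 31.0898°.
θ = atan2( sin Δλ · cos φ₂ , cos φ₁ · sin φ₂ − sin φ₁ · cos φ₂ · cos Δλ )
  = atan2(0.27330, -0.25885) = 133.445° → normalised to [0°, 360°): 133.445°.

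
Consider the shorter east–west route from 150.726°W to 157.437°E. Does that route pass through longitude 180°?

Yes

Naïve |157.437 − -150.726| = 308.163° > 180°, so the shorter arc goes the other way round — across 180°.
Signed shortest Δλ = ((157.437 − -150.726 + 180) mod 360) − 180 = -51.837°.
Going west by 51.837° from -150.726° passes through 180° before reaching +157.437°.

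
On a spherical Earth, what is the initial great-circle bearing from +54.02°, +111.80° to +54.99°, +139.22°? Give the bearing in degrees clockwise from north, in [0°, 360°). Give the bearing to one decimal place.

75.3°

Δλ = 139.22 − 111.80 = 27.42°.
θ = atan2( sin Δλ · cos φ₂ , cos φ₁ · sin φ₂ − sin φ₁ · cos φ₂ · cos Δλ )
  = atan2(0.26420, 0.06909) = 75.346° → normalised to [0°, 360°): 75.346°.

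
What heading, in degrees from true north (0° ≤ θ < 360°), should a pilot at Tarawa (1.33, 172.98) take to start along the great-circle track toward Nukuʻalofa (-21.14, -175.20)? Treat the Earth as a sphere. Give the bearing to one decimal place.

153.4°

Δλ = -175.20 − 172.98 = -348.18°; wrapped into (−180°, 180°]: 11.82°.
θ = atan2( sin Δλ · cos φ₂ , cos φ₁ · sin φ₂ − sin φ₁ · cos φ₂ · cos Δλ )
  = atan2(0.19105, -0.38174) = 153.413° → normalised to [0°, 360°): 153.413°.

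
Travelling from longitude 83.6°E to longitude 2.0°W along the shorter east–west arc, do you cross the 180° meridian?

No

Signed shortest Δλ = ((-2.0 − 83.6 + 180) mod 360) − 180 = -85.6°.
Going west by 85.6° from +83.6° reaches -2.0° without touching 180°.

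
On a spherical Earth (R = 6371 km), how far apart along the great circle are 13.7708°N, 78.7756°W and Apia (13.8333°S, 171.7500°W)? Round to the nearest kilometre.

10683 km

Δλ = -171.7500 − -78.7756 = -92.9744°.
Δφ = -13.8333 − 13.7708 = -27.6041°.
a = sin²(Δφ/2) + cos φ₁ · cos φ₂ · sin²(Δλ/2) = 0.552925.
c = 2·atan2(√a, √(1−a)) = 1.67685 rad → d = 6371·c ≈ 10683.19 km.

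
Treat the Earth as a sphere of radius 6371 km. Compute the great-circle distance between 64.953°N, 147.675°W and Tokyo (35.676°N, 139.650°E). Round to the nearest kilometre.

Δλ = 139.650 − -147.675 = 287.325°; wrapped into (−180°, 180°]: -72.675°.
Δφ = 35.676 − 64.953 = -29.277°.
a = sin²(Δφ/2) + cos φ₁ · cos φ₂ · sin²(Δλ/2) = 0.184615.
c = 2·atan2(√a, √(1−a)) = 0.88825 rad → d = 6371·c ≈ 5659.05 km.

5659 km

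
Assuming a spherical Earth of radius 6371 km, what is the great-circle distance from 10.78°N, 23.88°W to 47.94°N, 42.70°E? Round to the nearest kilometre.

7383 km

Δλ = 42.70 − -23.88 = 66.58°.
Δφ = 47.94 − 10.78 = 37.16°.
a = sin²(Δφ/2) + cos φ₁ · cos φ₂ · sin²(Δλ/2) = 0.299783.
c = 2·atan2(√a, √(1−a)) = 1.15881 rad → d = 6371·c ≈ 7382.75 km.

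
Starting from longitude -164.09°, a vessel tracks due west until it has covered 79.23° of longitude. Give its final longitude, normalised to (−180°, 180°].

Start at -164.09°; shift −79.23° → -243.32°.
-243.32° lies outside (−180°, 180°]; add 360° → +116.68°.

+116.68°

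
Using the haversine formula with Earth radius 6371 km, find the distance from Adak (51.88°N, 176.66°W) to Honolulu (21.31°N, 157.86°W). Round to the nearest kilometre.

3766 km

Δλ = -157.86 − -176.66 = 18.80°.
Δφ = 21.31 − 51.88 = -30.57°.
a = sin²(Δφ/2) + cos φ₁ · cos φ₂ · sin²(Δλ/2) = 0.084837.
c = 2·atan2(√a, √(1−a)) = 0.59110 rad → d = 6371·c ≈ 3765.92 km.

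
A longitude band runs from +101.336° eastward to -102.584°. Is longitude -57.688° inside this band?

No

Band width going east from +101.336° to -102.584°: ((-102.584 − 101.336) mod 360) = 156.080°.
Offset of -57.688° east of the west edge: ((-57.688 − 101.336) mod 360) = 200.976°.
200.976° > 156.080° ⇒ outside.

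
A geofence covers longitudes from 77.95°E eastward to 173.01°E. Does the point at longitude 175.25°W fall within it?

No

Band width going east from +77.95° to +173.01°: ((173.01 − 77.95) mod 360) = 95.06°.
Offset of -175.25° east of the west edge: ((-175.25 − 77.95) mod 360) = 106.80°.
106.80° > 95.06° ⇒ outside.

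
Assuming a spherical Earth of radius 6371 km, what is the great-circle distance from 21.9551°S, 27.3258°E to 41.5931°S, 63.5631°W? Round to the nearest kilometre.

8480 km

Δλ = -63.5631 − 27.3258 = -90.8889°.
Δφ = -41.5931 − -21.9551 = -19.6380°.
a = sin²(Δφ/2) + cos φ₁ · cos φ₂ · sin²(Δλ/2) = 0.381283.
c = 2·atan2(√a, √(1−a)) = 1.33107 rad → d = 6371·c ≈ 8480.26 km.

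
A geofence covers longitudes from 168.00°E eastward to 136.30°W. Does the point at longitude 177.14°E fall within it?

Band width going east from +168.00° to -136.30°: ((-136.30 − 168.00) mod 360) = 55.70°.
Offset of +177.14° east of the west edge: ((177.14 − 168.00) mod 360) = 9.14°.
9.14° ≤ 55.70° ⇒ inside.

Yes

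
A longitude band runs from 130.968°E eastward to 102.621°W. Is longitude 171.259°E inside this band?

Yes

Band width going east from +130.968° to -102.621°: ((-102.621 − 130.968) mod 360) = 126.411°.
Offset of +171.259° east of the west edge: ((171.259 − 130.968) mod 360) = 40.291°.
40.291° ≤ 126.411° ⇒ inside.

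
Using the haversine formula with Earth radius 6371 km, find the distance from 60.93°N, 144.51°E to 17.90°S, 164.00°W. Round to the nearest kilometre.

9885 km

Δλ = -164.00 − 144.51 = -308.51°; wrapped into (−180°, 180°]: 51.49°.
Δφ = -17.90 − 60.93 = -78.83°.
a = sin²(Δφ/2) + cos φ₁ · cos φ₂ · sin²(Δλ/2) = 0.490375.
c = 2·atan2(√a, √(1−a)) = 1.55154 rad → d = 6371·c ≈ 9884.89 km.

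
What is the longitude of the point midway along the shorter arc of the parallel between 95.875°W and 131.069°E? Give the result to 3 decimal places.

162.403°W

Signed shortest Δλ from -95.875° to +131.069° is -133.056°.
Midpoint longitude = -95.875° + (-133.056°)/2 = -95.875° − 66.528° = -162.403°.
(The naïve average (-95.875 + +131.069)/2 = 17.597° is on the wrong side of the globe.)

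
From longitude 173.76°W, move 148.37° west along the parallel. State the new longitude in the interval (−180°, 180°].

37.87°E

Start at -173.76°; shift −148.37° → -322.13°.
-322.13° lies outside (−180°, 180°]; add 360° → +37.87°.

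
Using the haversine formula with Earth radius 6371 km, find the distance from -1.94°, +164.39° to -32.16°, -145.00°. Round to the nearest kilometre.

Δλ = -145.00 − 164.39 = -309.39°; wrapped into (−180°, 180°]: 50.61°.
Δφ = -32.16 − -1.94 = -30.22°.
a = sin²(Δφ/2) + cos φ₁ · cos φ₂ · sin²(Δλ/2) = 0.222531.
c = 2·atan2(√a, √(1−a)) = 0.98251 rad → d = 6371·c ≈ 6259.56 km.

6260 km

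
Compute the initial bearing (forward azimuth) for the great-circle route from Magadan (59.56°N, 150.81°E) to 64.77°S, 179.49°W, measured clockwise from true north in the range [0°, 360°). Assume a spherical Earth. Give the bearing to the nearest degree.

Δλ = -179.49 − 150.81 = -330.30°; wrapped into (−180°, 180°]: 29.70°.
θ = atan2( sin Δλ · cos φ₂ , cos φ₁ · sin φ₂ − sin φ₁ · cos φ₂ · cos Δλ )
  = atan2(0.21119, -0.77753) = 164.804° → normalised to [0°, 360°): 164.804°.

165°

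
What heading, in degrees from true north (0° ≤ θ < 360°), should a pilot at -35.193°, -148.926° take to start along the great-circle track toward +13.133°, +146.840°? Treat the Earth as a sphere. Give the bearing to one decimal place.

296.1°

Δλ = 146.840 − -148.926 = 295.766°; wrapped into (−180°, 180°]: -64.234°.
θ = atan2( sin Δλ · cos φ₂ , cos φ₁ · sin φ₂ − sin φ₁ · cos φ₂ · cos Δλ )
  = atan2(-0.87702, 0.42966) = -63.899° → normalised to [0°, 360°): 296.101°.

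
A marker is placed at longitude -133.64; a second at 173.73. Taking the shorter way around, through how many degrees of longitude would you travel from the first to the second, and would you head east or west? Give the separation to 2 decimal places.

52.63° west

Raw difference: 173.73 − -133.64 = 307.37°.
Normalise into (−180°, 180°]: 307.37° − 360° = -52.63°.
Negative ⇒ the second point lies to the west; separation 52.63°.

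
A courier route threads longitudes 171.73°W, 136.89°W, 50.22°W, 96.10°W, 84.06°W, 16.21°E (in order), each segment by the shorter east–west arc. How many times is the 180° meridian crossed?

0

Leg 1: -171.73° → -136.89°, shortest Δλ = 34.84° (east) — does not cross 180°.
Leg 2: -136.89° → -50.22°, shortest Δλ = 86.67° (east) — does not cross 180°.
Leg 3: -50.22° → -96.10°, shortest Δλ = -45.88° (west) — does not cross 180°.
Leg 4: -96.10° → -84.06°, shortest Δλ = 12.04° (east) — does not cross 180°.
Leg 5: -84.06° → +16.21°, shortest Δλ = 100.27° (east) — does not cross 180°.
Total crossings: 0.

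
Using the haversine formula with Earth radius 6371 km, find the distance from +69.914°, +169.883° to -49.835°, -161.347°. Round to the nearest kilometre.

13518 km

Δλ = -161.347 − 169.883 = -331.230°; wrapped into (−180°, 180°]: 28.770°.
Δφ = -49.835 − 69.914 = -119.749°.
a = sin²(Δφ/2) + cos φ₁ · cos φ₂ · sin²(Δλ/2) = 0.761772.
c = 2·atan2(√a, √(1−a)) = 2.12180 rad → d = 6371·c ≈ 13518.00 km.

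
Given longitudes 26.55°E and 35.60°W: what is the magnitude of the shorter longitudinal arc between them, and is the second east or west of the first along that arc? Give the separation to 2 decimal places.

Raw difference: -35.60 − 26.55 = -62.15°.
Normalise into (−180°, 180°]: -62.15° stays -62.15°.
Negative ⇒ the second point lies to the west; separation 62.15°.

62.15° west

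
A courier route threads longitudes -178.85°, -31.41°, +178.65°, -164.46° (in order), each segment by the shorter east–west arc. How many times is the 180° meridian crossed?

2

Leg 1: -178.85° → -31.41°, shortest Δλ = 147.44° (east) — does not cross 180°.
Leg 2: -31.41° → +178.65°, shortest Δλ = -149.94° (west) — crosses 180°.
Leg 3: +178.65° → -164.46°, shortest Δλ = 16.89° (east) — crosses 180°.
Total crossings: 2.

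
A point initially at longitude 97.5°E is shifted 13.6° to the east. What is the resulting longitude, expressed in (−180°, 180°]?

111.1°E

Start at +97.5°; shift +13.6° → +111.1°.
+111.1° already lies in (−180°, 180°].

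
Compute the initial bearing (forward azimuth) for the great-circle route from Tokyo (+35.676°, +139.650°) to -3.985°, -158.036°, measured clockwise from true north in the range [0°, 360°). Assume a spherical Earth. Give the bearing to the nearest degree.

Δλ = -158.036 − 139.650 = -297.686°; wrapped into (−180°, 180°]: 62.314°.
θ = atan2( sin Δλ · cos φ₂ , cos φ₁ · sin φ₂ − sin φ₁ · cos φ₂ · cos Δλ )
  = atan2(0.88337, -0.32677) = 110.300° → normalised to [0°, 360°): 110.300°.

110°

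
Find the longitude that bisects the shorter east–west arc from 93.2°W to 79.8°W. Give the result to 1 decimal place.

Signed shortest Δλ from -93.2° to -79.8° is +13.4°.
Midpoint longitude = -93.2° + (+13.4°)/2 = -93.2° + 6.7° = -86.5°.

86.5°W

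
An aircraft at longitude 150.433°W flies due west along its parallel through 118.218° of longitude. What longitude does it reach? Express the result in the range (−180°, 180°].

91.349°E

Start at -150.433°; shift −118.218° → -268.651°.
-268.651° lies outside (−180°, 180°]; add 360° → +91.349°.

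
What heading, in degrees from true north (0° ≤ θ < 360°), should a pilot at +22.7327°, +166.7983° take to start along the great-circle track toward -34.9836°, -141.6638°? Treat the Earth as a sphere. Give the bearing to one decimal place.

138.5°

Δλ = -141.6638 − 166.7983 = -308.4621°; wrapped into (−180°, 180°]: 51.5379°.
θ = atan2( sin Δλ · cos φ₂ , cos φ₁ · sin φ₂ − sin φ₁ · cos φ₂ · cos Δλ )
  = atan2(0.64154, -0.72573) = 138.524° → normalised to [0°, 360°): 138.524°.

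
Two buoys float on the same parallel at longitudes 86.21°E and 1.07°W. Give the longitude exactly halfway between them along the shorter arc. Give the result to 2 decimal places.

Signed shortest Δλ from +86.21° to -1.07° is -87.28°.
Midpoint longitude = +86.21° + (-87.28°)/2 = +86.21° − 43.64° = +42.57°.

42.57°E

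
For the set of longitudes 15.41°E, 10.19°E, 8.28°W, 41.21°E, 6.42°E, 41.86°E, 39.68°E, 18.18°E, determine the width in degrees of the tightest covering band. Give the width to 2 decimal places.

50.14°

Sort the longitudes: -8.28°, +6.42°, +10.19°, +15.41°, +18.18°, +39.68°, +41.21°, +41.86°.
Eastward gaps between consecutive values (wrapping around): 14.70°, 3.77°, 5.22°, 2.77°, 21.50°, 1.53°, 0.65°, 309.86°.
Largest gap = 309.86° ⇒ minimal covering band is its complement: 360° − 309.86° = 50.14°.
Band runs from -8.28° eastward to +41.86°.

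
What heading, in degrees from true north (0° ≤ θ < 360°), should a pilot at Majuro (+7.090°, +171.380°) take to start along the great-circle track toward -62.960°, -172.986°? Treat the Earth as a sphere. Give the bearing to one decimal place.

172.6°

Δλ = -172.986 − 171.380 = -344.366°; wrapped into (−180°, 180°]: 15.634°.
θ = atan2( sin Δλ · cos φ₂ , cos φ₁ · sin φ₂ − sin φ₁ · cos φ₂ · cos Δλ )
  = atan2(0.12251, -0.93791) = 172.558° → normalised to [0°, 360°): 172.558°.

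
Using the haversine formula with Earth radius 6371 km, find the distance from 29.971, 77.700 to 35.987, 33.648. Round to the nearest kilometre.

4128 km

Δλ = 33.648 − 77.700 = -44.052°.
Δφ = 35.987 − 29.971 = 6.016°.
a = sin²(Δφ/2) + cos φ₁ · cos φ₂ · sin²(Δλ/2) = 0.101339.
c = 2·atan2(√a, √(1−a)) = 0.64795 rad → d = 6371·c ≈ 4128.10 km.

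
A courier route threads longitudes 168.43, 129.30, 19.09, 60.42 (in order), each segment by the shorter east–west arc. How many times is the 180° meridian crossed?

0

Leg 1: +168.43° → +129.30°, shortest Δλ = -39.13° (west) — does not cross 180°.
Leg 2: +129.30° → +19.09°, shortest Δλ = -110.21° (west) — does not cross 180°.
Leg 3: +19.09° → +60.42°, shortest Δλ = 41.33° (east) — does not cross 180°.
Total crossings: 0.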